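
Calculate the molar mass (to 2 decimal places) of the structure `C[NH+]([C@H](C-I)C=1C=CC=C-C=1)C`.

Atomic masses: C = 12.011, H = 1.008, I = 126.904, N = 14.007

Molecular formula: C10H15IN+.
M = 10×12.011 + 15×1.008 + 1×126.904 + 1×14.007 = 276.14 g/mol.

276.14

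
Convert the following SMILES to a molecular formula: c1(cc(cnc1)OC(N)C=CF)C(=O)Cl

C9H8ClFN2O2

Heavy atoms from the SMILES: 9 C, 1 Cl, 1 F, 2 N, 2 O.
Implicit hydrogens by atom environment:
  3 × C (aromatic): 1 H each → 3
  3 × C: 1 H each → 3
  2 × C (aromatic): no H
  2 × O: no H
  1 × C: no H
  1 × Cl: no H
  1 × F: no H
  1 × N: 2 H
  1 × N (aromatic): no H
  Total hydrogens = 8.
Molecular formula: C9H8ClFN2O2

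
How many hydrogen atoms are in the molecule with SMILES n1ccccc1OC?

Hydrogens are implicit in SMILES; fill each atom to its normal valence:
  4 × C (aromatic): 1 H each → 4
  1 × C: 3 H
  1 × C (aromatic): no H
  1 × N (aromatic): no H
  1 × O: no H
  Total hydrogens = 7.

7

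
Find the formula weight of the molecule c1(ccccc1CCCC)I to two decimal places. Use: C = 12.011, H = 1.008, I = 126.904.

Molecular formula: C10H13I.
M = 10×12.011 + 13×1.008 + 1×126.904 = 260.12 g/mol.

260.12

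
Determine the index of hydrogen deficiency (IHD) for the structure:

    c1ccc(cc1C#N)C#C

Molecular formula from the SMILES: C9H5N.
DoU = (2C + 2 + N − H − X)/2 = (2·9 + 2 + 1 − 5 − 0)/2 = 16/2 = 8.
(Structurally: 1 ring(s) + 7 π bond(s) = 8.)

8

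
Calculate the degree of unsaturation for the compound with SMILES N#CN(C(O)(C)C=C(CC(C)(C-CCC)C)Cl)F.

Molecular formula from the SMILES: C13H22ClFN2O.
DoU = (2C + 2 + N − H − X)/2 = (2·13 + 2 + 2 − 22 − 2)/2 = 6/2 = 3.
(Structurally: 0 ring(s) + 3 π bond(s) = 3.)

3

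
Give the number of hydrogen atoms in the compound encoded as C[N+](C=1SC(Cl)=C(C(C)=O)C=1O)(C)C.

13

Hydrogens are implicit in SMILES; fill each atom to its normal valence:
  4 × C: 3 H each → 12
  4 × C (aromatic): no H
  1 × C: no H
  1 × Cl: no H
  1 × N (charge +1): no H
  1 × O: 1 H
  1 × O: no H
  1 × S (aromatic): no H
  Total hydrogens = 13.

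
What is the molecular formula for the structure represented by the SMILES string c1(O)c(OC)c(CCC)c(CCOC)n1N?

Heavy atoms from the SMILES: 11 C, 2 N, 3 O.
Implicit hydrogens by atom environment:
  4 × C: 2 H each → 8
  4 × C (aromatic): no H
  3 × C: 3 H each → 9
  2 × O: no H
  1 × N: 2 H
  1 × N (aromatic): no H
  1 × O: 1 H
  Total hydrogens = 20.
Molecular formula: C11H20N2O3

C11H20N2O3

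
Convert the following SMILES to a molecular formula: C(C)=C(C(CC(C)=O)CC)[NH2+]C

Heavy atoms from the SMILES: 10 C, 1 N, 1 O.
Implicit hydrogens by atom environment:
  4 × C: 3 H each → 12
  2 × C: 2 H each → 4
  2 × C: 1 H each → 2
  2 × C: no H
  1 × N (charge +1): 2 H
  1 × O: no H
  Total hydrogens = 20.
Net charge +1.
Molecular formula: C10H20NO+

C10H20NO+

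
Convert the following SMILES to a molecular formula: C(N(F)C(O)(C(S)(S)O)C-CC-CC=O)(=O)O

Heavy atoms from the SMILES: 8 C, 1 F, 1 N, 5 O, 2 S.
Implicit hydrogens by atom environment:
  4 × C: 2 H each → 8
  3 × C: no H
  3 × O: 1 H each → 3
  2 × O: no H
  2 × S: 1 H each → 2
  1 × C: 1 H
  1 × F: no H
  1 × N: no H
  Total hydrogens = 14.
Molecular formula: C8H14FNO5S2

C8H14FNO5S2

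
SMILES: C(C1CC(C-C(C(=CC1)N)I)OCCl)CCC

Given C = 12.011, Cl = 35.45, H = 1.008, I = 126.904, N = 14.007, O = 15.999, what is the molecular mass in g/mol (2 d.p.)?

371.69

Molecular formula: C13H23ClINO.
M = 13×12.011 + 1×35.45 + 23×1.008 + 1×126.904 + 1×14.007 + 1×15.999 = 371.69 g/mol.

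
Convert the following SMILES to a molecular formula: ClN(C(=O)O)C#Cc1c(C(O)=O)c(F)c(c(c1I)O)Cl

C10H3Cl2FINO5

Heavy atoms from the SMILES: 10 C, 2 Cl, 1 F, 1 I, 1 N, 5 O.
Implicit hydrogens by atom environment:
  6 × C (aromatic): no H
  4 × C: no H
  3 × O: 1 H each → 3
  2 × Cl: no H
  2 × O: no H
  1 × F: no H
  1 × I: no H
  1 × N: no H
  Total hydrogens = 3.
Molecular formula: C10H3Cl2FINO5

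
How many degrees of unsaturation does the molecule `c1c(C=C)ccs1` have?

4

Molecular formula from the SMILES: C6H6S.
DoU = (2C + 2 + N − H − X)/2 = (2·6 + 2 + 0 − 6 − 0)/2 = 8/2 = 4.
(Structurally: 1 ring(s) + 3 π bond(s) = 4.)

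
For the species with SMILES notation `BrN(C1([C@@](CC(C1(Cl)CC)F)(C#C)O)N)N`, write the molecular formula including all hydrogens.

C9H14BrClFN3O

Heavy atoms from the SMILES: 1 Br, 9 C, 1 Cl, 1 F, 3 N, 1 O.
Implicit hydrogens by atom environment:
  4 × C: no H
  2 × C: 2 H each → 4
  2 × C: 1 H each → 2
  2 × N: 2 H each → 4
  1 × Br: no H
  1 × C: 3 H
  1 × Cl: no H
  1 × F: no H
  1 × N: no H
  1 × O: 1 H
  Total hydrogens = 14.
Molecular formula: C9H14BrClFN3O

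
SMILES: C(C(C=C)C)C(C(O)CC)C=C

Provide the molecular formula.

Heavy atoms from the SMILES: 11 C, 1 O.
Implicit hydrogens by atom environment:
  5 × C: 1 H each → 5
  4 × C: 2 H each → 8
  2 × C: 3 H each → 6
  1 × O: 1 H
  Total hydrogens = 20.
Molecular formula: C11H20O

C11H20O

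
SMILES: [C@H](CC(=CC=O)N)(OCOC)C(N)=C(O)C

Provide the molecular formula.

Heavy atoms from the SMILES: 10 C, 2 N, 4 O.
Implicit hydrogens by atom environment:
  3 × C: 1 H each → 3
  3 × C: no H
  3 × O: no H
  2 × C: 3 H each → 6
  2 × C: 2 H each → 4
  2 × N: 2 H each → 4
  1 × O: 1 H
  Total hydrogens = 18.
Molecular formula: C10H18N2O4

C10H18N2O4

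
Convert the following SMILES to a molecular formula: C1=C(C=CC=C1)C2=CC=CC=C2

Heavy atoms from the SMILES: 12 C.
Implicit hydrogens by atom environment:
  10 × C (aromatic): 1 H each → 10
  2 × C (aromatic): no H
  Total hydrogens = 10.
Molecular formula: C12H10

C12H10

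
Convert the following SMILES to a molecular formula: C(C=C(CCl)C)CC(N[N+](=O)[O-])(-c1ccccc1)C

Heavy atoms from the SMILES: 14 C, 1 Cl, 2 N, 2 O.
Implicit hydrogens by atom environment:
  5 × C (aromatic): 1 H each → 5
  3 × C: 2 H each → 6
  2 × C: 3 H each → 6
  2 × C: no H
  1 × C: 1 H
  1 × C (aromatic): no H
  1 × Cl: no H
  1 × N: 1 H
  1 × N (charge +1): no H
  1 × O: no H
  1 × O (charge -1): no H
  Total hydrogens = 19.
Molecular formula: C14H19ClN2O2

C14H19ClN2O2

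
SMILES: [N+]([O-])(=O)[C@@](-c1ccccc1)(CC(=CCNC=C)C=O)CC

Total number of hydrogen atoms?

20

Hydrogens are implicit in SMILES; fill each atom to its normal valence:
  5 × C (aromatic): 1 H each → 5
  4 × C: 2 H each → 8
  3 × C: 1 H each → 3
  2 × C: no H
  2 × O: no H
  1 × C: 3 H
  1 × C (aromatic): no H
  1 × N: 1 H
  1 × N (charge +1): no H
  1 × O (charge -1): no H
  Total hydrogens = 20.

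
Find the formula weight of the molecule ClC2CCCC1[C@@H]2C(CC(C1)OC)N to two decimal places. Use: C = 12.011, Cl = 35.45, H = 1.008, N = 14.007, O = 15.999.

Molecular formula: C11H20ClNO.
M = 11×12.011 + 1×35.45 + 20×1.008 + 1×14.007 + 1×15.999 = 217.74 g/mol.

217.74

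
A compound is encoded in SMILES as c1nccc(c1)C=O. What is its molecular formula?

C6H5NO

Heavy atoms from the SMILES: 6 C, 1 N, 1 O.
Implicit hydrogens by atom environment:
  4 × C (aromatic): 1 H each → 4
  1 × C: 1 H
  1 × C (aromatic): no H
  1 × N (aromatic): no H
  1 × O: no H
  Total hydrogens = 5.
Molecular formula: C6H5NO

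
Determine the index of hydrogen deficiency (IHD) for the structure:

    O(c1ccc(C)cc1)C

4

Molecular formula from the SMILES: C8H10O.
DoU = (2C + 2 + N − H − X)/2 = (2·8 + 2 + 0 − 10 − 0)/2 = 8/2 = 4.
(Structurally: 1 ring(s) + 3 π bond(s) = 4.)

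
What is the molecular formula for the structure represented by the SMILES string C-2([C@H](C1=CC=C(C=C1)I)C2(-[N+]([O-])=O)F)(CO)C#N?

Heavy atoms from the SMILES: 11 C, 1 F, 1 I, 2 N, 3 O.
Implicit hydrogens by atom environment:
  4 × C (aromatic): 1 H each → 4
  3 × C: no H
  2 × C (aromatic): no H
  1 × C: 2 H
  1 × C: 1 H
  1 × F: no H
  1 × I: no H
  1 × N (charge +1): no H
  1 × N: no H
  1 × O: 1 H
  1 × O: no H
  1 × O (charge -1): no H
  Total hydrogens = 8.
Molecular formula: C11H8FIN2O3

C11H8FIN2O3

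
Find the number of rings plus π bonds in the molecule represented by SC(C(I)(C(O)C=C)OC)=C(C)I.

Molecular formula from the SMILES: C8H12I2O2S.
DoU = (2C + 2 + N − H − X)/2 = (2·8 + 2 + 0 − 12 − 2)/2 = 4/2 = 2.
(Structurally: 0 ring(s) + 2 π bond(s) = 2.)

2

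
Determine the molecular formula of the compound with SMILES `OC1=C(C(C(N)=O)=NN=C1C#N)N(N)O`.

Heavy atoms from the SMILES: 6 C, 6 N, 3 O.
Implicit hydrogens by atom environment:
  4 × C (aromatic): no H
  2 × C: no H
  2 × N: 2 H each → 4
  2 × N (aromatic): no H
  2 × N: no H
  2 × O: 1 H each → 2
  1 × O: no H
  Total hydrogens = 6.
Molecular formula: C6H6N6O3

C6H6N6O3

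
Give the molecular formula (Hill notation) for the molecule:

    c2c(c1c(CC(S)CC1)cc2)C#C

C12H12S

Heavy atoms from the SMILES: 12 C, 1 S.
Implicit hydrogens by atom environment:
  3 × C: 2 H each → 6
  3 × C (aromatic): 1 H each → 3
  3 × C (aromatic): no H
  2 × C: 1 H each → 2
  1 × C: no H
  1 × S: 1 H
  Total hydrogens = 12.
Molecular formula: C12H12S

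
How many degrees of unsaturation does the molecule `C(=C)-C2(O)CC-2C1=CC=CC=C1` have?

6

Molecular formula from the SMILES: C11H12O.
DoU = (2C + 2 + N − H − X)/2 = (2·11 + 2 + 0 − 12 − 0)/2 = 12/2 = 6.
(Structurally: 2 ring(s) + 4 π bond(s) = 6.)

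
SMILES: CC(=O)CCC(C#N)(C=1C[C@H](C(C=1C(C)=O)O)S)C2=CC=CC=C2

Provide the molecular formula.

C19H21NO3S

Heavy atoms from the SMILES: 19 C, 1 N, 3 O, 1 S.
Implicit hydrogens by atom environment:
  6 × C: no H
  5 × C (aromatic): 1 H each → 5
  3 × C: 2 H each → 6
  2 × C: 3 H each → 6
  2 × C: 1 H each → 2
  2 × O: no H
  1 × C (aromatic): no H
  1 × N: no H
  1 × O: 1 H
  1 × S: 1 H
  Total hydrogens = 21.
Molecular formula: C19H21NO3S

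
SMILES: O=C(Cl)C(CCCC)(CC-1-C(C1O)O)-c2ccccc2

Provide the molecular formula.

C16H21ClO3

Heavy atoms from the SMILES: 16 C, 1 Cl, 3 O.
Implicit hydrogens by atom environment:
  5 × C (aromatic): 1 H each → 5
  4 × C: 2 H each → 8
  3 × C: 1 H each → 3
  2 × C: no H
  2 × O: 1 H each → 2
  1 × C: 3 H
  1 × C (aromatic): no H
  1 × Cl: no H
  1 × O: no H
  Total hydrogens = 21.
Molecular formula: C16H21ClO3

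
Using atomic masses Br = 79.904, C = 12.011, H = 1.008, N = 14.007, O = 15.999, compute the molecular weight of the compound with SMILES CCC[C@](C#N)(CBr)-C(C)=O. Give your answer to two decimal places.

Molecular formula: C8H12BrNO.
M = 1×79.904 + 8×12.011 + 12×1.008 + 1×14.007 + 1×15.999 = 218.09 g/mol.

218.09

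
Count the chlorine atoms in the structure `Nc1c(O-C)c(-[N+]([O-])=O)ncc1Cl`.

The symbol for chlorine appears 1 time in the SMILES.

1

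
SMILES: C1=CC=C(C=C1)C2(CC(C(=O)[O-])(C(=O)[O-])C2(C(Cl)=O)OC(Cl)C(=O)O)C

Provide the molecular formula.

Heavy atoms from the SMILES: 16 C, 2 Cl, 8 O.
Implicit hydrogens by atom environment:
  7 × C: no H
  5 × C (aromatic): 1 H each → 5
  5 × O: no H
  2 × Cl: no H
  2 × O (charge -1): no H
  1 × C: 3 H
  1 × C: 2 H
  1 × C: 1 H
  1 × C (aromatic): no H
  1 × O: 1 H
  Total hydrogens = 12.
Net charge -2.
Molecular formula: [C16H12Cl2O8]2-

[C16H12Cl2O8]2-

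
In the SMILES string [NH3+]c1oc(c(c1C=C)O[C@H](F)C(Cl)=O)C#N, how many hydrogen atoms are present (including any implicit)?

7

Hydrogens are implicit in SMILES; fill each atom to its normal valence:
  4 × C (aromatic): no H
  2 × C: 1 H each → 2
  2 × C: no H
  2 × O: no H
  1 × C: 2 H
  1 × Cl: no H
  1 × F: no H
  1 × N (charge +1): 3 H
  1 × N: no H
  1 × O (aromatic): no H
  Total hydrogens = 7.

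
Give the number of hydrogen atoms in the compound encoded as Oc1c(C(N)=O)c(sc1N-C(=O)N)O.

Hydrogens are implicit in SMILES; fill each atom to its normal valence:
  4 × C (aromatic): no H
  2 × C: no H
  2 × N: 2 H each → 4
  2 × O: 1 H each → 2
  2 × O: no H
  1 × N: 1 H
  1 × S (aromatic): no H
  Total hydrogens = 7.

7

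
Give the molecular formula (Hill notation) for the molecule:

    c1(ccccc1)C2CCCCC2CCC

Heavy atoms from the SMILES: 15 C.
Implicit hydrogens by atom environment:
  6 × C: 2 H each → 12
  5 × C (aromatic): 1 H each → 5
  2 × C: 1 H each → 2
  1 × C: 3 H
  1 × C (aromatic): no H
  Total hydrogens = 22.
Molecular formula: C15H22

C15H22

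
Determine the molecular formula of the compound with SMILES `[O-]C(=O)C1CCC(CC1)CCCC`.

Heavy atoms from the SMILES: 11 C, 2 O.
Implicit hydrogens by atom environment:
  7 × C: 2 H each → 14
  2 × C: 1 H each → 2
  1 × C: 3 H
  1 × C: no H
  1 × O: no H
  1 × O (charge -1): no H
  Total hydrogens = 19.
Net charge -1.
Molecular formula: C11H19O2-

C11H19O2-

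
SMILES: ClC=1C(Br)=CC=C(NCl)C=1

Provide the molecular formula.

C6H4BrCl2N

Heavy atoms from the SMILES: 1 Br, 6 C, 2 Cl, 1 N.
Implicit hydrogens by atom environment:
  3 × C (aromatic): 1 H each → 3
  3 × C (aromatic): no H
  2 × Cl: no H
  1 × Br: no H
  1 × N: 1 H
  Total hydrogens = 4.
Molecular formula: C6H4BrCl2N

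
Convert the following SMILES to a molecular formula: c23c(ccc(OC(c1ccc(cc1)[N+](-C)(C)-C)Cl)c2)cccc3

C20H21ClNO+

Heavy atoms from the SMILES: 20 C, 1 Cl, 1 N, 1 O.
Implicit hydrogens by atom environment:
  11 × C (aromatic): 1 H each → 11
  5 × C (aromatic): no H
  3 × C: 3 H each → 9
  1 × C: 1 H
  1 × Cl: no H
  1 × N (charge +1): no H
  1 × O: no H
  Total hydrogens = 21.
Net charge +1.
Molecular formula: C20H21ClNO+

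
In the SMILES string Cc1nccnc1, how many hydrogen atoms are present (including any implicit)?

6

Hydrogens are implicit in SMILES; fill each atom to its normal valence:
  3 × C (aromatic): 1 H each → 3
  2 × N (aromatic): no H
  1 × C: 3 H
  1 × C (aromatic): no H
  Total hydrogens = 6.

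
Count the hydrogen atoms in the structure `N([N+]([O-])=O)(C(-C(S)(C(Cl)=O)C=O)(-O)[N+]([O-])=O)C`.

Hydrogens are implicit in SMILES; fill each atom to its normal valence:
  4 × O: no H
  3 × C: no H
  2 × N (charge +1): no H
  2 × O (charge -1): no H
  1 × C: 3 H
  1 × C: 1 H
  1 × Cl: no H
  1 × N: no H
  1 × O: 1 H
  1 × S: 1 H
  Total hydrogens = 6.

6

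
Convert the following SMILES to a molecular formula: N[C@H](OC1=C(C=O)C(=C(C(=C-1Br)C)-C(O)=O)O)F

C10H9BrFNO5

Heavy atoms from the SMILES: 1 Br, 10 C, 1 F, 1 N, 5 O.
Implicit hydrogens by atom environment:
  6 × C (aromatic): no H
  3 × O: no H
  2 × C: 1 H each → 2
  2 × O: 1 H each → 2
  1 × Br: no H
  1 × C: 3 H
  1 × C: no H
  1 × F: no H
  1 × N: 2 H
  Total hydrogens = 9.
Molecular formula: C10H9BrFNO5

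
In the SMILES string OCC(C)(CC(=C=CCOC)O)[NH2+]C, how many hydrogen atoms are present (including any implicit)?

Hydrogens are implicit in SMILES; fill each atom to its normal valence:
  3 × C: 3 H each → 9
  3 × C: 2 H each → 6
  3 × C: no H
  2 × O: 1 H each → 2
  1 × C: 1 H
  1 × N (charge +1): 2 H
  1 × O: no H
  Total hydrogens = 20.

20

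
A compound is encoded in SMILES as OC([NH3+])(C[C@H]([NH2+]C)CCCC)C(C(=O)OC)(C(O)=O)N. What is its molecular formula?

[C12H27N3O5]2+

Heavy atoms from the SMILES: 12 C, 3 N, 5 O.
Implicit hydrogens by atom environment:
  4 × C: 2 H each → 8
  4 × C: no H
  3 × C: 3 H each → 9
  3 × O: no H
  2 × O: 1 H each → 2
  1 × C: 1 H
  1 × N (charge +1): 3 H
  1 × N (charge +1): 2 H
  1 × N: 2 H
  Total hydrogens = 27.
Net charge +2.
Molecular formula: [C12H27N3O5]2+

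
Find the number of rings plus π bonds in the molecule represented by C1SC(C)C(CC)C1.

1

Molecular formula from the SMILES: C7H14S.
DoU = (2C + 2 + N − H − X)/2 = (2·7 + 2 + 0 − 14 − 0)/2 = 2/2 = 1.
(Structurally: 1 ring(s) + 0 π bond(s) = 1.)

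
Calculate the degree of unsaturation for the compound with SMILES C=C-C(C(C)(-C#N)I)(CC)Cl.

Molecular formula from the SMILES: C8H11ClIN.
DoU = (2C + 2 + N − H − X)/2 = (2·8 + 2 + 1 − 11 − 2)/2 = 6/2 = 3.
(Structurally: 0 ring(s) + 3 π bond(s) = 3.)

3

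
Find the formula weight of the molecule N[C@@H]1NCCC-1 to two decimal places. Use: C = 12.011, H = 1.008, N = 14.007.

86.14

Molecular formula: C4H10N2.
M = 4×12.011 + 10×1.008 + 2×14.007 = 86.14 g/mol.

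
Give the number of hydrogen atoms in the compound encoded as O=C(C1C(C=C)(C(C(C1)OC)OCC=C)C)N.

Hydrogens are implicit in SMILES; fill each atom to its normal valence:
  5 × C: 1 H each → 5
  4 × C: 2 H each → 8
  3 × O: no H
  2 × C: 3 H each → 6
  2 × C: no H
  1 × N: 2 H
  Total hydrogens = 21.

21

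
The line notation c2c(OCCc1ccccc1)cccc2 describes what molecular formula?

Heavy atoms from the SMILES: 14 C, 1 O.
Implicit hydrogens by atom environment:
  10 × C (aromatic): 1 H each → 10
  2 × C: 2 H each → 4
  2 × C (aromatic): no H
  1 × O: no H
  Total hydrogens = 14.
Molecular formula: C14H14O

C14H14O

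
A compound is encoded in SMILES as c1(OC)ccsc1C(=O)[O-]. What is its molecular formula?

Heavy atoms from the SMILES: 6 C, 3 O, 1 S.
Implicit hydrogens by atom environment:
  2 × C (aromatic): 1 H each → 2
  2 × C (aromatic): no H
  2 × O: no H
  1 × C: 3 H
  1 × C: no H
  1 × O (charge -1): no H
  1 × S (aromatic): no H
  Total hydrogens = 5.
Net charge -1.
Molecular formula: C6H5O3S-

C6H5O3S-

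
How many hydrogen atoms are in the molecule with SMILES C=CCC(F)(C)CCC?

15

Hydrogens are implicit in SMILES; fill each atom to its normal valence:
  4 × C: 2 H each → 8
  2 × C: 3 H each → 6
  1 × C: 1 H
  1 × C: no H
  1 × F: no H
  Total hydrogens = 15.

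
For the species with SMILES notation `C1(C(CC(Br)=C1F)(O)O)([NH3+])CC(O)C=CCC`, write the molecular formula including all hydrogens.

C11H18BrFNO3+

Heavy atoms from the SMILES: 1 Br, 11 C, 1 F, 1 N, 3 O.
Implicit hydrogens by atom environment:
  4 × C: no H
  3 × C: 2 H each → 6
  3 × C: 1 H each → 3
  3 × O: 1 H each → 3
  1 × Br: no H
  1 × C: 3 H
  1 × F: no H
  1 × N (charge +1): 3 H
  Total hydrogens = 18.
Net charge +1.
Molecular formula: C11H18BrFNO3+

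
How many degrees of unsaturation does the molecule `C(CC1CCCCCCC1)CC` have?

Molecular formula from the SMILES: C12H24.
DoU = (2C + 2 + N − H − X)/2 = (2·12 + 2 + 0 − 24 − 0)/2 = 2/2 = 1.
(Structurally: 1 ring(s) + 0 π bond(s) = 1.)

1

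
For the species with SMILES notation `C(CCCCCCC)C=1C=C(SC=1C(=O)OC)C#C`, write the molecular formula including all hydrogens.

Heavy atoms from the SMILES: 16 C, 2 O, 1 S.
Implicit hydrogens by atom environment:
  7 × C: 2 H each → 14
  3 × C (aromatic): no H
  2 × C: 3 H each → 6
  2 × C: no H
  2 × O: no H
  1 × C (aromatic): 1 H
  1 × C: 1 H
  1 × S (aromatic): no H
  Total hydrogens = 22.
Molecular formula: C16H22O2S

C16H22O2S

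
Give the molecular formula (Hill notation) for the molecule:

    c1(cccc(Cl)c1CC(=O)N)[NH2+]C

C9H12ClN2O+

Heavy atoms from the SMILES: 9 C, 1 Cl, 2 N, 1 O.
Implicit hydrogens by atom environment:
  3 × C (aromatic): 1 H each → 3
  3 × C (aromatic): no H
  1 × C: 3 H
  1 × C: 2 H
  1 × C: no H
  1 × Cl: no H
  1 × N (charge +1): 2 H
  1 × N: 2 H
  1 × O: no H
  Total hydrogens = 12.
Net charge +1.
Molecular formula: C9H12ClN2O+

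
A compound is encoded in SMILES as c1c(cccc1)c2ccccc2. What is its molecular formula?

Heavy atoms from the SMILES: 12 C.
Implicit hydrogens by atom environment:
  10 × C (aromatic): 1 H each → 10
  2 × C (aromatic): no H
  Total hydrogens = 10.
Molecular formula: C12H10

C12H10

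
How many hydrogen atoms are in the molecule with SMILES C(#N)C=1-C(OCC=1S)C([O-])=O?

4

Hydrogens are implicit in SMILES; fill each atom to its normal valence:
  4 × C: no H
  2 × O: no H
  1 × C: 2 H
  1 × C: 1 H
  1 × N: no H
  1 × O (charge -1): no H
  1 × S: 1 H
  Total hydrogens = 4.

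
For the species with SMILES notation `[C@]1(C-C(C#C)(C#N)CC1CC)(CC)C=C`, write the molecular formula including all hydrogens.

Heavy atoms from the SMILES: 14 C, 1 N.
Implicit hydrogens by atom environment:
  5 × C: 2 H each → 10
  4 × C: no H
  3 × C: 1 H each → 3
  2 × C: 3 H each → 6
  1 × N: no H
  Total hydrogens = 19.
Molecular formula: C14H19N

C14H19N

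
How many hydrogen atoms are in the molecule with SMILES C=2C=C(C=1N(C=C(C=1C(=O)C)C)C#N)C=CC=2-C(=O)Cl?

Hydrogens are implicit in SMILES; fill each atom to its normal valence:
  5 × C (aromatic): 1 H each → 5
  5 × C (aromatic): no H
  3 × C: no H
  2 × C: 3 H each → 6
  2 × O: no H
  1 × Cl: no H
  1 × N (aromatic): no H
  1 × N: no H
  Total hydrogens = 11.

11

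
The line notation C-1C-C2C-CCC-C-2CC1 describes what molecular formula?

Heavy atoms from the SMILES: 10 C.
Implicit hydrogens by atom environment:
  8 × C: 2 H each → 16
  2 × C: 1 H each → 2
  Total hydrogens = 18.
Molecular formula: C10H18

C10H18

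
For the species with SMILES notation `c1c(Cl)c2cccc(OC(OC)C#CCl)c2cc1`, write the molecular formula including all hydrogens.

Heavy atoms from the SMILES: 14 C, 2 Cl, 2 O.
Implicit hydrogens by atom environment:
  6 × C (aromatic): 1 H each → 6
  4 × C (aromatic): no H
  2 × C: no H
  2 × Cl: no H
  2 × O: no H
  1 × C: 3 H
  1 × C: 1 H
  Total hydrogens = 10.
Molecular formula: C14H10Cl2O2

C14H10Cl2O2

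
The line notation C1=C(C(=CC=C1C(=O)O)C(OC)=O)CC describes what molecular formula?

C11H12O4

Heavy atoms from the SMILES: 11 C, 4 O.
Implicit hydrogens by atom environment:
  3 × C (aromatic): 1 H each → 3
  3 × C (aromatic): no H
  3 × O: no H
  2 × C: 3 H each → 6
  2 × C: no H
  1 × C: 2 H
  1 × O: 1 H
  Total hydrogens = 12.
Molecular formula: C11H12O4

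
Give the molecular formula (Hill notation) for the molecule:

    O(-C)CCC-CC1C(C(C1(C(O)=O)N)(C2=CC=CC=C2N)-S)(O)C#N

Heavy atoms from the SMILES: 17 C, 3 N, 4 O, 1 S.
Implicit hydrogens by atom environment:
  5 × C: no H
  4 × C: 2 H each → 8
  4 × C (aromatic): 1 H each → 4
  2 × C (aromatic): no H
  2 × N: 2 H each → 4
  2 × O: 1 H each → 2
  2 × O: no H
  1 × C: 3 H
  1 × C: 1 H
  1 × N: no H
  1 × S: 1 H
  Total hydrogens = 23.
Molecular formula: C17H23N3O4S

C17H23N3O4S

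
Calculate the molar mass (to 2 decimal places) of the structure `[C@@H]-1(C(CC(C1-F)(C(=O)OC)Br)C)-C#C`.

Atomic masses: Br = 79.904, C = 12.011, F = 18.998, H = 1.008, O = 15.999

Molecular formula: C10H12BrFO2.
M = 1×79.904 + 10×12.011 + 1×18.998 + 12×1.008 + 2×15.999 = 263.11 g/mol.

263.11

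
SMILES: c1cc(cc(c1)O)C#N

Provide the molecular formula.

C7H5NO

Heavy atoms from the SMILES: 7 C, 1 N, 1 O.
Implicit hydrogens by atom environment:
  4 × C (aromatic): 1 H each → 4
  2 × C (aromatic): no H
  1 × C: no H
  1 × N: no H
  1 × O: 1 H
  Total hydrogens = 5.
Molecular formula: C7H5NO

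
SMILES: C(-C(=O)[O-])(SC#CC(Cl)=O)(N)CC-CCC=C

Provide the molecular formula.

C11H13ClNO3S-

Heavy atoms from the SMILES: 11 C, 1 Cl, 1 N, 3 O, 1 S.
Implicit hydrogens by atom environment:
  5 × C: 2 H each → 10
  5 × C: no H
  2 × O: no H
  1 × C: 1 H
  1 × Cl: no H
  1 × N: 2 H
  1 × O (charge -1): no H
  1 × S: no H
  Total hydrogens = 13.
Net charge -1.
Molecular formula: C11H13ClNO3S-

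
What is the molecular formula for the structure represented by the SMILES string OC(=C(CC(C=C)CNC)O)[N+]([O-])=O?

Heavy atoms from the SMILES: 8 C, 2 N, 4 O.
Implicit hydrogens by atom environment:
  3 × C: 2 H each → 6
  2 × C: 1 H each → 2
  2 × C: no H
  2 × O: 1 H each → 2
  1 × C: 3 H
  1 × N: 1 H
  1 × N (charge +1): no H
  1 × O: no H
  1 × O (charge -1): no H
  Total hydrogens = 14.
Molecular formula: C8H14N2O4

C8H14N2O4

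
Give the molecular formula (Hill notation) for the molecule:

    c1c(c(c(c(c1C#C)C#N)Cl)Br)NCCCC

Heavy atoms from the SMILES: 1 Br, 13 C, 1 Cl, 2 N.
Implicit hydrogens by atom environment:
  5 × C (aromatic): no H
  3 × C: 2 H each → 6
  2 × C: no H
  1 × Br: no H
  1 × C: 3 H
  1 × C (aromatic): 1 H
  1 × C: 1 H
  1 × Cl: no H
  1 × N: 1 H
  1 × N: no H
  Total hydrogens = 12.
Molecular formula: C13H12BrClN2

C13H12BrClN2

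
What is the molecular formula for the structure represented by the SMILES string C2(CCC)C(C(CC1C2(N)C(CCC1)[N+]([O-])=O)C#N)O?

C14H23N3O3

Heavy atoms from the SMILES: 14 C, 3 N, 3 O.
Implicit hydrogens by atom environment:
  6 × C: 2 H each → 12
  5 × C: 1 H each → 5
  2 × C: no H
  1 × C: 3 H
  1 × N: 2 H
  1 × N: no H
  1 × N (charge +1): no H
  1 × O: 1 H
  1 × O: no H
  1 × O (charge -1): no H
  Total hydrogens = 23.
Molecular formula: C14H23N3O3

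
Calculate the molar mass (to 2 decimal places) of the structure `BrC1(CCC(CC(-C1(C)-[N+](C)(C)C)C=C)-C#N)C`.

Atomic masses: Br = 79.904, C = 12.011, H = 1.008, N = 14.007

314.29

Molecular formula: C15H26BrN2+.
M = 1×79.904 + 15×12.011 + 26×1.008 + 2×14.007 = 314.29 g/mol.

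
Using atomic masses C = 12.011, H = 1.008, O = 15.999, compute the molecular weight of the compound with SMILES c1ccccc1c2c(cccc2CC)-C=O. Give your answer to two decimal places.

Molecular formula: C15H14O.
M = 15×12.011 + 14×1.008 + 1×15.999 = 210.28 g/mol.

210.28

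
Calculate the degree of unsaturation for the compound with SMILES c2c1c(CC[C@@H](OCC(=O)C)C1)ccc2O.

6

Molecular formula from the SMILES: C13H16O3.
DoU = (2C + 2 + N − H − X)/2 = (2·13 + 2 + 0 − 16 − 0)/2 = 12/2 = 6.
(Structurally: 2 ring(s) + 4 π bond(s) = 6.)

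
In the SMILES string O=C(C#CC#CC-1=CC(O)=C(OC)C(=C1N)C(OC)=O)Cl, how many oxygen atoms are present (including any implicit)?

The symbol for oxygen appears 5 times in the SMILES.

5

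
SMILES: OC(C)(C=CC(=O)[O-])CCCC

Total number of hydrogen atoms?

Hydrogens are implicit in SMILES; fill each atom to its normal valence:
  3 × C: 2 H each → 6
  2 × C: 3 H each → 6
  2 × C: 1 H each → 2
  2 × C: no H
  1 × O: 1 H
  1 × O: no H
  1 × O (charge -1): no H
  Total hydrogens = 15.

15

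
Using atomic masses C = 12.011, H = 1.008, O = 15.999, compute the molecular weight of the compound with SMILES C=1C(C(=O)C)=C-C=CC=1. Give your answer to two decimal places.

120.15

Molecular formula: C8H8O.
M = 8×12.011 + 8×1.008 + 1×15.999 = 120.15 g/mol.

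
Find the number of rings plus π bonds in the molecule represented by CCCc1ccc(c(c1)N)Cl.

4

Molecular formula from the SMILES: C9H12ClN.
DoU = (2C + 2 + N − H − X)/2 = (2·9 + 2 + 1 − 12 − 1)/2 = 8/2 = 4.
(Structurally: 1 ring(s) + 3 π bond(s) = 4.)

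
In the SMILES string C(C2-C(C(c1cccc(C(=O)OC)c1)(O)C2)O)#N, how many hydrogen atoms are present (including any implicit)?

Hydrogens are implicit in SMILES; fill each atom to its normal valence:
  4 × C (aromatic): 1 H each → 4
  3 × C: no H
  2 × C: 1 H each → 2
  2 × C (aromatic): no H
  2 × O: 1 H each → 2
  2 × O: no H
  1 × C: 3 H
  1 × C: 2 H
  1 × N: no H
  Total hydrogens = 13.

13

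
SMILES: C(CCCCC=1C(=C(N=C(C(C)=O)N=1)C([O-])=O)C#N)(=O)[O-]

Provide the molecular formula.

[C13H11N3O5]2-

Heavy atoms from the SMILES: 13 C, 3 N, 5 O.
Implicit hydrogens by atom environment:
  4 × C: 2 H each → 8
  4 × C (aromatic): no H
  4 × C: no H
  3 × O: no H
  2 × N (aromatic): no H
  2 × O (charge -1): no H
  1 × C: 3 H
  1 × N: no H
  Total hydrogens = 11.
Net charge -2.
Molecular formula: [C13H11N3O5]2-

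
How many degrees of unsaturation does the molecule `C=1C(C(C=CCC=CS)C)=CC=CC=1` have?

Molecular formula from the SMILES: C13H16S.
DoU = (2C + 2 + N − H − X)/2 = (2·13 + 2 + 0 − 16 − 0)/2 = 12/2 = 6.
(Structurally: 1 ring(s) + 5 π bond(s) = 6.)

6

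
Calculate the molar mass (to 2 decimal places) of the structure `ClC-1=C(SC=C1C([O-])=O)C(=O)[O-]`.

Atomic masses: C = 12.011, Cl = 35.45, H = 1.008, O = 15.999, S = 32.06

Molecular formula: [C6HClO4S]2-.
M = 6×12.011 + 1×35.45 + 1×1.008 + 4×15.999 + 1×32.06 = 204.58 g/mol.

204.58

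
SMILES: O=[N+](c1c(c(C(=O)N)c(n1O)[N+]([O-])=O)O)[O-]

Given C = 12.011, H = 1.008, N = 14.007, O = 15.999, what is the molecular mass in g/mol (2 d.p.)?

232.11

Molecular formula: C5H4N4O7.
M = 5×12.011 + 4×1.008 + 4×14.007 + 7×15.999 = 232.11 g/mol.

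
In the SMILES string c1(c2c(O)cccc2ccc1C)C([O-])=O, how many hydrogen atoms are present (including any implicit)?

9

Hydrogens are implicit in SMILES; fill each atom to its normal valence:
  5 × C (aromatic): 1 H each → 5
  5 × C (aromatic): no H
  1 × C: 3 H
  1 × C: no H
  1 × O: 1 H
  1 × O: no H
  1 × O (charge -1): no H
  Total hydrogens = 9.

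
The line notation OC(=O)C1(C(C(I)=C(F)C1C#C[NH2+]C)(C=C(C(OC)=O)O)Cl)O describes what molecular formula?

Heavy atoms from the SMILES: 13 C, 1 Cl, 1 F, 1 I, 1 N, 6 O.
Implicit hydrogens by atom environment:
  9 × C: no H
  3 × O: 1 H each → 3
  3 × O: no H
  2 × C: 3 H each → 6
  2 × C: 1 H each → 2
  1 × Cl: no H
  1 × F: no H
  1 × I: no H
  1 × N (charge +1): 2 H
  Total hydrogens = 13.
Net charge +1.
Molecular formula: C13H13ClFINO6+

C13H13ClFINO6+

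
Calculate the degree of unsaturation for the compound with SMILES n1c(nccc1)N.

4

Molecular formula from the SMILES: C4H5N3.
DoU = (2C + 2 + N − H − X)/2 = (2·4 + 2 + 3 − 5 − 0)/2 = 8/2 = 4.
(Structurally: 1 ring(s) + 3 π bond(s) = 4.)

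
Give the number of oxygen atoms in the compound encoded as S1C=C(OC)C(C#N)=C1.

The symbol for oxygen appears 1 time in the SMILES.

1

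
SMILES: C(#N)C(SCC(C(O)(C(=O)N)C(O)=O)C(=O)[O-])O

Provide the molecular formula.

Heavy atoms from the SMILES: 8 C, 2 N, 7 O, 1 S.
Implicit hydrogens by atom environment:
  5 × C: no H
  3 × O: 1 H each → 3
  3 × O: no H
  2 × C: 1 H each → 2
  1 × C: 2 H
  1 × N: 2 H
  1 × N: no H
  1 × O (charge -1): no H
  1 × S: no H
  Total hydrogens = 9.
Net charge -1.
Molecular formula: C8H9N2O7S-

C8H9N2O7S-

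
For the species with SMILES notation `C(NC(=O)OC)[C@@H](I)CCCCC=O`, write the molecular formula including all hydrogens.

C9H16INO3

Heavy atoms from the SMILES: 9 C, 1 I, 1 N, 3 O.
Implicit hydrogens by atom environment:
  5 × C: 2 H each → 10
  3 × O: no H
  2 × C: 1 H each → 2
  1 × C: 3 H
  1 × C: no H
  1 × I: no H
  1 × N: 1 H
  Total hydrogens = 16.
Molecular formula: C9H16INO3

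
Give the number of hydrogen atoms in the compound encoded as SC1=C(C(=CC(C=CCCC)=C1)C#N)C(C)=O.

Hydrogens are implicit in SMILES; fill each atom to its normal valence:
  4 × C (aromatic): no H
  2 × C: 3 H each → 6
  2 × C: 2 H each → 4
  2 × C (aromatic): 1 H each → 2
  2 × C: 1 H each → 2
  2 × C: no H
  1 × N: no H
  1 × O: no H
  1 × S: 1 H
  Total hydrogens = 15.

15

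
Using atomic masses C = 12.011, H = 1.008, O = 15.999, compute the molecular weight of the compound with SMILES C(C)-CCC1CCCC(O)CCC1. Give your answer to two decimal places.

184.32

Molecular formula: C12H24O.
M = 12×12.011 + 24×1.008 + 1×15.999 = 184.32 g/mol.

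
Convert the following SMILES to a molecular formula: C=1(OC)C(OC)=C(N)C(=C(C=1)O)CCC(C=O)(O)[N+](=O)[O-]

C12H16N2O7

Heavy atoms from the SMILES: 12 C, 2 N, 7 O.
Implicit hydrogens by atom environment:
  5 × C (aromatic): no H
  4 × O: no H
  2 × C: 3 H each → 6
  2 × C: 2 H each → 4
  2 × O: 1 H each → 2
  1 × C (aromatic): 1 H
  1 × C: 1 H
  1 × C: no H
  1 × N: 2 H
  1 × N (charge +1): no H
  1 × O (charge -1): no H
  Total hydrogens = 16.
Molecular formula: C12H16N2O7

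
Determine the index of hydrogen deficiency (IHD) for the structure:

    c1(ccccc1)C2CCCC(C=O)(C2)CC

Molecular formula from the SMILES: C15H20O.
DoU = (2C + 2 + N − H − X)/2 = (2·15 + 2 + 0 − 20 − 0)/2 = 12/2 = 6.
(Structurally: 2 ring(s) + 4 π bond(s) = 6.)

6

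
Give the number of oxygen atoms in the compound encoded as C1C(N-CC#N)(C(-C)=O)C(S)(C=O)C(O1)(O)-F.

The symbol for oxygen appears 4 times in the SMILES.

4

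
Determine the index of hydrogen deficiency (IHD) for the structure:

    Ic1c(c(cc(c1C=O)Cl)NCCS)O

5

Molecular formula from the SMILES: C9H9ClINO2S.
DoU = (2C + 2 + N − H − X)/2 = (2·9 + 2 + 1 − 9 − 2)/2 = 10/2 = 5.
(Structurally: 1 ring(s) + 4 π bond(s) = 5.)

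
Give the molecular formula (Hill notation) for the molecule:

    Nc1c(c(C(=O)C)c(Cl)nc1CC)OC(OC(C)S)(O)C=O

Heavy atoms from the SMILES: 13 C, 1 Cl, 2 N, 5 O, 1 S.
Implicit hydrogens by atom environment:
  5 × C (aromatic): no H
  4 × O: no H
  3 × C: 3 H each → 9
  2 × C: 1 H each → 2
  2 × C: no H
  1 × C: 2 H
  1 × Cl: no H
  1 × N: 2 H
  1 × N (aromatic): no H
  1 × O: 1 H
  1 × S: 1 H
  Total hydrogens = 17.
Molecular formula: C13H17ClN2O5S

C13H17ClN2O5S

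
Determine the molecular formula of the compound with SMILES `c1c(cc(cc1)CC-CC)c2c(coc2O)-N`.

C14H17NO2

Heavy atoms from the SMILES: 14 C, 1 N, 2 O.
Implicit hydrogens by atom environment:
  5 × C (aromatic): 1 H each → 5
  5 × C (aromatic): no H
  3 × C: 2 H each → 6
  1 × C: 3 H
  1 × N: 2 H
  1 × O: 1 H
  1 × O (aromatic): no H
  Total hydrogens = 17.
Molecular formula: C14H17NO2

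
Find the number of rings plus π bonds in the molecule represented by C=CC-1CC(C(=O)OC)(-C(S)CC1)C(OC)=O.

Molecular formula from the SMILES: C12H18O4S.
DoU = (2C + 2 + N − H − X)/2 = (2·12 + 2 + 0 − 18 − 0)/2 = 8/2 = 4.
(Structurally: 1 ring(s) + 3 π bond(s) = 4.)

4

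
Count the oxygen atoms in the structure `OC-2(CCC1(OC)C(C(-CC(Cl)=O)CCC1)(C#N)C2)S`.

3

The symbol for oxygen appears 3 times in the SMILES.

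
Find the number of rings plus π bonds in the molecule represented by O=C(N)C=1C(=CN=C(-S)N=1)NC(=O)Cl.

6

Molecular formula from the SMILES: C6H5ClN4O2S.
DoU = (2C + 2 + N − H − X)/2 = (2·6 + 2 + 4 − 5 − 1)/2 = 12/2 = 6.
(Structurally: 1 ring(s) + 5 π bond(s) = 6.)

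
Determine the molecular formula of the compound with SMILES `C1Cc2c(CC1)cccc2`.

C10H12

Heavy atoms from the SMILES: 10 C.
Implicit hydrogens by atom environment:
  4 × C: 2 H each → 8
  4 × C (aromatic): 1 H each → 4
  2 × C (aromatic): no H
  Total hydrogens = 12.
Molecular formula: C10H12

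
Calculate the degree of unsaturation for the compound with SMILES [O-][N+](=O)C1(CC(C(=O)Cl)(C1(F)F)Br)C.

3

Molecular formula from the SMILES: C6H5BrClF2NO3.
DoU = (2C + 2 + N − H − X)/2 = (2·6 + 2 + 1 − 5 − 4)/2 = 6/2 = 3.
(Structurally: 1 ring(s) + 2 π bond(s) = 3.)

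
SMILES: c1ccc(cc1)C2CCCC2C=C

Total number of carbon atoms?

The symbol for carbon appears 13 times in the SMILES. Lowercase c denotes aromatic carbon and counts toward C.

13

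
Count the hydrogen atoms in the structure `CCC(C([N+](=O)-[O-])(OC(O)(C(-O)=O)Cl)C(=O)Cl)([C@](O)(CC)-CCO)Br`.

Hydrogens are implicit in SMILES; fill each atom to its normal valence:
  6 × C: no H
  4 × C: 2 H each → 8
  4 × O: 1 H each → 4
  4 × O: no H
  2 × C: 3 H each → 6
  2 × Cl: no H
  1 × Br: no H
  1 × N (charge +1): no H
  1 × O (charge -1): no H
  Total hydrogens = 18.

18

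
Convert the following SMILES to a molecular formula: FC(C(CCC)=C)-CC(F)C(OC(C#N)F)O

Heavy atoms from the SMILES: 11 C, 3 F, 1 N, 2 O.
Implicit hydrogens by atom environment:
  4 × C: 2 H each → 8
  4 × C: 1 H each → 4
  3 × F: no H
  2 × C: no H
  1 × C: 3 H
  1 × N: no H
  1 × O: 1 H
  1 × O: no H
  Total hydrogens = 16.
Molecular formula: C11H16F3NO2

C11H16F3NO2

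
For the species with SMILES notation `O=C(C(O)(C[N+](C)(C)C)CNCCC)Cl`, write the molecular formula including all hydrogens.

Heavy atoms from the SMILES: 10 C, 1 Cl, 2 N, 2 O.
Implicit hydrogens by atom environment:
  4 × C: 3 H each → 12
  4 × C: 2 H each → 8
  2 × C: no H
  1 × Cl: no H
  1 × N: 1 H
  1 × N (charge +1): no H
  1 × O: 1 H
  1 × O: no H
  Total hydrogens = 22.
Net charge +1.
Molecular formula: C10H22ClN2O2+

C10H22ClN2O2+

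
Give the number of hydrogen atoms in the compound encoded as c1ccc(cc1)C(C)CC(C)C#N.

15

Hydrogens are implicit in SMILES; fill each atom to its normal valence:
  5 × C (aromatic): 1 H each → 5
  2 × C: 3 H each → 6
  2 × C: 1 H each → 2
  1 × C: 2 H
  1 × C (aromatic): no H
  1 × C: no H
  1 × N: no H
  Total hydrogens = 15.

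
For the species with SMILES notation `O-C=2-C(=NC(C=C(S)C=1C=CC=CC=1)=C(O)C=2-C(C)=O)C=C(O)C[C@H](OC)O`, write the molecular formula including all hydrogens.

C20H21NO6S

Heavy atoms from the SMILES: 20 C, 1 N, 6 O, 1 S.
Implicit hydrogens by atom environment:
  6 × C (aromatic): no H
  5 × C (aromatic): 1 H each → 5
  4 × O: 1 H each → 4
  3 × C: 1 H each → 3
  3 × C: no H
  2 × C: 3 H each → 6
  2 × O: no H
  1 × C: 2 H
  1 × N (aromatic): no H
  1 × S: 1 H
  Total hydrogens = 21.
Molecular formula: C20H21NO6S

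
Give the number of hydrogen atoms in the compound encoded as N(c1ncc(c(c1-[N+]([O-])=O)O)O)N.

6

Hydrogens are implicit in SMILES; fill each atom to its normal valence:
  4 × C (aromatic): no H
  2 × O: 1 H each → 2
  1 × C (aromatic): 1 H
  1 × N: 2 H
  1 × N: 1 H
  1 × N (aromatic): no H
  1 × N (charge +1): no H
  1 × O: no H
  1 × O (charge -1): no H
  Total hydrogens = 6.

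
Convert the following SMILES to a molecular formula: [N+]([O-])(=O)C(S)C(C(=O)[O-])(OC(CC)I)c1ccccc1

C12H13INO5S-

Heavy atoms from the SMILES: 12 C, 1 I, 1 N, 5 O, 1 S.
Implicit hydrogens by atom environment:
  5 × C (aromatic): 1 H each → 5
  3 × O: no H
  2 × C: 1 H each → 2
  2 × C: no H
  2 × O (charge -1): no H
  1 × C: 3 H
  1 × C: 2 H
  1 × C (aromatic): no H
  1 × I: no H
  1 × N (charge +1): no H
  1 × S: 1 H
  Total hydrogens = 13.
Net charge -1.
Molecular formula: C12H13INO5S-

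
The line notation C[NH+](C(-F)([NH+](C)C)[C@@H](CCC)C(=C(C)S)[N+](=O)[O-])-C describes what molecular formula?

Heavy atoms from the SMILES: 12 C, 1 F, 3 N, 2 O, 1 S.
Implicit hydrogens by atom environment:
  6 × C: 3 H each → 18
  3 × C: no H
  2 × C: 2 H each → 4
  2 × N (charge +1): 1 H each → 2
  1 × C: 1 H
  1 × F: no H
  1 × N (charge +1): no H
  1 × O: no H
  1 × O (charge -1): no H
  1 × S: 1 H
  Total hydrogens = 26.
Net charge +2.
Molecular formula: [C12H26FN3O2S]2+

[C12H26FN3O2S]2+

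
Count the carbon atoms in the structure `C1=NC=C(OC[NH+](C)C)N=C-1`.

The symbol for carbon appears 7 times in the SMILES.

7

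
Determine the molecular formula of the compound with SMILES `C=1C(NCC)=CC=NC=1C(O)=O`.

Heavy atoms from the SMILES: 8 C, 2 N, 2 O.
Implicit hydrogens by atom environment:
  3 × C (aromatic): 1 H each → 3
  2 × C (aromatic): no H
  1 × C: 3 H
  1 × C: 2 H
  1 × C: no H
  1 × N: 1 H
  1 × N (aromatic): no H
  1 × O: 1 H
  1 × O: no H
  Total hydrogens = 10.
Molecular formula: C8H10N2O2

C8H10N2O2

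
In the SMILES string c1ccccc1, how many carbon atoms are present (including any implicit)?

6

The symbol for carbon appears 6 times in the SMILES. Lowercase c denotes aromatic carbon and counts toward C.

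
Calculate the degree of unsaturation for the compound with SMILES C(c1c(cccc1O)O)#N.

Molecular formula from the SMILES: C7H5NO2.
DoU = (2C + 2 + N − H − X)/2 = (2·7 + 2 + 1 − 5 − 0)/2 = 12/2 = 6.
(Structurally: 1 ring(s) + 5 π bond(s) = 6.)

6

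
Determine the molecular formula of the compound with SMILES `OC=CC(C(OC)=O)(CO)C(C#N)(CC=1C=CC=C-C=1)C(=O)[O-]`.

Heavy atoms from the SMILES: 16 C, 1 N, 6 O.
Implicit hydrogens by atom environment:
  5 × C (aromatic): 1 H each → 5
  5 × C: no H
  3 × O: no H
  2 × C: 2 H each → 4
  2 × C: 1 H each → 2
  2 × O: 1 H each → 2
  1 × C: 3 H
  1 × C (aromatic): no H
  1 × N: no H
  1 × O (charge -1): no H
  Total hydrogens = 16.
Net charge -1.
Molecular formula: C16H16NO6-

C16H16NO6-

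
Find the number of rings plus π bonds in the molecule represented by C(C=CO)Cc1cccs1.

4

Molecular formula from the SMILES: C8H10OS.
DoU = (2C + 2 + N − H − X)/2 = (2·8 + 2 + 0 − 10 − 0)/2 = 8/2 = 4.
(Structurally: 1 ring(s) + 3 π bond(s) = 4.)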